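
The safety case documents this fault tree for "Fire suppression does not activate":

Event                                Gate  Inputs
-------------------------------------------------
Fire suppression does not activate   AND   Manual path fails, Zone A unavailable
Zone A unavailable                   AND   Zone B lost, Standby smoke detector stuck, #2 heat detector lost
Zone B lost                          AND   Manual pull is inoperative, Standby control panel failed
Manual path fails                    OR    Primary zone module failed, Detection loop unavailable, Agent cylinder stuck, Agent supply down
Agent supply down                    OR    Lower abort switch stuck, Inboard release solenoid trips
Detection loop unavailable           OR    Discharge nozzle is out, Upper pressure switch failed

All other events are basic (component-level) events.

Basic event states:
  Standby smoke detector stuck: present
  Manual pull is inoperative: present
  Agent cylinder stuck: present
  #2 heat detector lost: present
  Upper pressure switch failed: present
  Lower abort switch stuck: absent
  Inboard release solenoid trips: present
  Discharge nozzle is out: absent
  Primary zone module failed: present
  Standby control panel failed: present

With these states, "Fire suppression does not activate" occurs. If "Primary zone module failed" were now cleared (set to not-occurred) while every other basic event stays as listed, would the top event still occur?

Counterfactual: set "Primary zone module failed" to not occurred.
Detection loop unavailable [OR]: Discharge nozzle is out=not, Upper pressure switch failed=occurs → at least one input occurs → occurs.
Agent supply down [OR]: Lower abort switch stuck=not, Inboard release solenoid trips=occurs → at least one input occurs → occurs.
Manual path fails [OR]: Primary zone module failed=not, Detection loop unavailable=occurs, Agent cylinder stuck=occurs, Agent supply down=occurs → at least one input occurs → occurs.
Zone B lost [AND]: Manual pull is inoperative=occurs, Standby control panel failed=occurs → all inputs occur → occurs.
Zone A unavailable [AND]: Zone B lost=occurs, Standby smoke detector stuck=occurs, #2 heat detector lost=occurs → all inputs occur → occurs.
Fire suppression does not activate [AND]: Manual path fails=occurs, Zone A unavailable=occurs → all inputs occur → occurs.

Yes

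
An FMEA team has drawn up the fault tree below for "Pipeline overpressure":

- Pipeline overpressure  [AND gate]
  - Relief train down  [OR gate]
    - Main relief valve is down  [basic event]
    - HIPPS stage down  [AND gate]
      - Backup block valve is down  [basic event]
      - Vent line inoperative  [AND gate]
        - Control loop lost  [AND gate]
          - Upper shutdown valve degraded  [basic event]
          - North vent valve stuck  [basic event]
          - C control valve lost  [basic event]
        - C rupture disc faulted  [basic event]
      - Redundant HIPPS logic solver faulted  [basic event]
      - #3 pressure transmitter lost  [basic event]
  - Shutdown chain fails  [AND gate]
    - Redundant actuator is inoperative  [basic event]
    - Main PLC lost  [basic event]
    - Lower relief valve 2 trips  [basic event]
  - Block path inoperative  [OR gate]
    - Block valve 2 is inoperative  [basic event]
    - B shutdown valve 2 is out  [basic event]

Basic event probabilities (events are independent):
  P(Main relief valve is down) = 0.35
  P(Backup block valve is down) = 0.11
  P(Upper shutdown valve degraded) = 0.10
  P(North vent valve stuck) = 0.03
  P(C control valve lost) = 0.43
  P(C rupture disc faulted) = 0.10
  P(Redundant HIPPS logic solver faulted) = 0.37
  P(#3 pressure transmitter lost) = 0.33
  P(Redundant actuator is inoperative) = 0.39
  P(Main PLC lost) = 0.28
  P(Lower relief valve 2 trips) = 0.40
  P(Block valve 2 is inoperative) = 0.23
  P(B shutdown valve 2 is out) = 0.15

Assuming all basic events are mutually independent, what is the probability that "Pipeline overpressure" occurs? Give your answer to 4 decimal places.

0.0053

P(Control loop lost) [AND] = 0.10 × 0.03 × 0.43 = 0.001290
P(Vent line inoperative) [AND] = 0.001290 × 0.10 = 0.000129
P(HIPPS stage down) [AND] = 0.11 × 0.000129 × 0.37 × 0.33 = 0.000002
P(Relief train down) [OR] = 1 − (1−0.35) × (1−0.000002) = 0.350001
P(Shutdown chain fails) [AND] = 0.39 × 0.28 × 0.40 = 0.043680
P(Block path inoperative) [OR] = 1 − (1−0.23) × (1−0.15) = 0.345500
P(Pipeline overpressure) [AND] = 0.350001 × 0.043680 × 0.345500 = 0.005282
Rounded to 4 decimal places: P(Pipeline overpressure) ≈ 0.0053.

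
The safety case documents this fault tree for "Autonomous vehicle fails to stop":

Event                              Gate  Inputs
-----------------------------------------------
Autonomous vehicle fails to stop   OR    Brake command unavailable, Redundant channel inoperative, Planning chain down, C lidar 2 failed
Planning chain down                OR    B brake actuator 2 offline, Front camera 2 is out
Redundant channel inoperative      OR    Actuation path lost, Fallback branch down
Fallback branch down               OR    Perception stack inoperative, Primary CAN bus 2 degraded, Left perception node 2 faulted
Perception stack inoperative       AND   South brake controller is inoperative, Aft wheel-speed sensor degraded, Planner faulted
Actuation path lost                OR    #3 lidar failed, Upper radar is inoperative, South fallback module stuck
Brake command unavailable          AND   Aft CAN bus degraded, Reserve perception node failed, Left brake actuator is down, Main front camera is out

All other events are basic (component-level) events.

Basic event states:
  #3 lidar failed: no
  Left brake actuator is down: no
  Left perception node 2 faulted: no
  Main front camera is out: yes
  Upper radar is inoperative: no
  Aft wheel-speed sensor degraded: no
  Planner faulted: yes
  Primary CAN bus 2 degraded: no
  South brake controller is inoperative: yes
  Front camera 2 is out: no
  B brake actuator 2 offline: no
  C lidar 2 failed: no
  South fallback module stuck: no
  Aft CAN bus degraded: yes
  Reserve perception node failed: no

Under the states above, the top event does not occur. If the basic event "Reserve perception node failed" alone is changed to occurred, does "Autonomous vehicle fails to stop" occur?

Counterfactual: set "Reserve perception node failed" to occurred.
Brake command unavailable [AND]: Aft CAN bus degraded=occurs, Reserve perception node failed=occurs, Left brake actuator is down=not, Main front camera is out=occurs → not all inputs occur → does not occur.
Actuation path lost [OR]: #3 lidar failed=not, Upper radar is inoperative=not, South fallback module stuck=not → no input occurs → does not occur.
Perception stack inoperative [AND]: South brake controller is inoperative=occurs, Aft wheel-speed sensor degraded=not, Planner faulted=occurs → not all inputs occur → does not occur.
Fallback branch down [OR]: Perception stack inoperative=not, Primary CAN bus 2 degraded=not, Left perception node 2 faulted=not → no input occurs → does not occur.
Redundant channel inoperative [OR]: Actuation path lost=not, Fallback branch down=not → no input occurs → does not occur.
Planning chain down [OR]: B brake actuator 2 offline=not, Front camera 2 is out=not → no input occurs → does not occur.
Autonomous vehicle fails to stop [OR]: Brake command unavailable=not, Redundant channel inoperative=not, Planning chain down=not, C lidar 2 failed=not → no input occurs → does not occur.

No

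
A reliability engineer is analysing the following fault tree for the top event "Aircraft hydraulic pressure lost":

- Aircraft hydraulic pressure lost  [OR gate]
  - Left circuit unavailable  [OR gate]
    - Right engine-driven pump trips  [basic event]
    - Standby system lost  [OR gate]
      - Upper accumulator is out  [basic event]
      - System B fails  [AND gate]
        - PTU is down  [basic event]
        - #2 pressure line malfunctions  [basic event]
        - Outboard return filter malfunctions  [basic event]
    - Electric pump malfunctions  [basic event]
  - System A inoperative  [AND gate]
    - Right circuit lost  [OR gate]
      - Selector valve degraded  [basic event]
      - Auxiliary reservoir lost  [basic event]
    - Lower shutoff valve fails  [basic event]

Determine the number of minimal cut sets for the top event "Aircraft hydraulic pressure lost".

6

System B fails [AND]: one cut set from each child combined → 1 × 1 × 1 = 1 cut set(s).
Standby system lost [OR]: union of children's cut sets → 2 cut set(s).
Left circuit unavailable [OR]: union of children's cut sets → 4 cut set(s).
Right circuit lost [OR]: union of children's cut sets → 2 cut set(s).
System A inoperative [AND]: one cut set from each child combined → 2 × 1 = 2 cut set(s).
Aircraft hydraulic pressure lost [OR]: union of children's cut sets → 6 cut set(s).
Minimal cut sets: {Right engine-driven pump trips}; {Upper accumulator is out}; {#2 pressure line malfunctions, Outboard return filter malfunctions, PTU is down}; {Electric pump malfunctions}; {Lower shutoff valve fails, Selector valve degraded}; {Auxiliary reservoir lost, Lower shutoff valve fails}.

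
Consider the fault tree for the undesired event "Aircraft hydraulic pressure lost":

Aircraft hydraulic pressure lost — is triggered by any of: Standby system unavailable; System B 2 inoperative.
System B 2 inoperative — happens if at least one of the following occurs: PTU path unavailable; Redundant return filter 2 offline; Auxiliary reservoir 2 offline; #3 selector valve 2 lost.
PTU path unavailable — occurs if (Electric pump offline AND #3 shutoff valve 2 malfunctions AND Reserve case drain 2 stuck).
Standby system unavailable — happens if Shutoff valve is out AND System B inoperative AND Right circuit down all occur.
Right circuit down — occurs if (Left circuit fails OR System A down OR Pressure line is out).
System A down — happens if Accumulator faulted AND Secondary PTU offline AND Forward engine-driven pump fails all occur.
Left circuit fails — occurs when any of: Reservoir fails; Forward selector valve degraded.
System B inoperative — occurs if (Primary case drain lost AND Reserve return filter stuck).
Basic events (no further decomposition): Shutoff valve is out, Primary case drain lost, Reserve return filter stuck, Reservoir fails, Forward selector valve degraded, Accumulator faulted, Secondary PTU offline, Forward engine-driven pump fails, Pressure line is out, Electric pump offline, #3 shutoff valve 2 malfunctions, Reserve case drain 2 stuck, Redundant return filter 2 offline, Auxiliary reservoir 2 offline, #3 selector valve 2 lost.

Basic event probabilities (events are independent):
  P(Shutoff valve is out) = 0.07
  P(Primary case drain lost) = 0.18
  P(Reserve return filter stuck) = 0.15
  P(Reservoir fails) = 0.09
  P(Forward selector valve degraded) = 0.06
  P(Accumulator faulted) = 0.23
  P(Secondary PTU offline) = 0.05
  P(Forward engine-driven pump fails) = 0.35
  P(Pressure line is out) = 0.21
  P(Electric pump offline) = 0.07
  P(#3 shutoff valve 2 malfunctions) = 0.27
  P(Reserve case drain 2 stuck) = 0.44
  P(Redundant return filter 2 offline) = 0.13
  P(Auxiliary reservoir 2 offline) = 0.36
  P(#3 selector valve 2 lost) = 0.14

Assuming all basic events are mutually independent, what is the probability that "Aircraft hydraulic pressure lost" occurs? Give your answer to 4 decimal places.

P(System B inoperative) [AND] = 0.18 × 0.15 = 0.027000
P(Left circuit fails) [OR] = 1 − (1−0.09) × (1−0.06) = 0.144600
P(System A down) [AND] = 0.23 × 0.05 × 0.35 = 0.004025
P(Right circuit down) [OR] = 1 − (1−0.144600) × (1−0.004025) × (1−0.21) = 0.326954
P(Standby system unavailable) [AND] = 0.07 × 0.027000 × 0.326954 = 0.000618
P(PTU path unavailable) [AND] = 0.07 × 0.27 × 0.44 = 0.008316
P(System B 2 inoperative) [OR] = 1 − (1−0.008316) × (1−0.13) × (1−0.36) × (1−0.14) = 0.525134
P(Aircraft hydraulic pressure lost) [OR] = 1 − (1−0.000618) × (1−0.525134) = 0.525427
Rounded to 4 decimal places: P(Aircraft hydraulic pressure lost) ≈ 0.5254.

0.5254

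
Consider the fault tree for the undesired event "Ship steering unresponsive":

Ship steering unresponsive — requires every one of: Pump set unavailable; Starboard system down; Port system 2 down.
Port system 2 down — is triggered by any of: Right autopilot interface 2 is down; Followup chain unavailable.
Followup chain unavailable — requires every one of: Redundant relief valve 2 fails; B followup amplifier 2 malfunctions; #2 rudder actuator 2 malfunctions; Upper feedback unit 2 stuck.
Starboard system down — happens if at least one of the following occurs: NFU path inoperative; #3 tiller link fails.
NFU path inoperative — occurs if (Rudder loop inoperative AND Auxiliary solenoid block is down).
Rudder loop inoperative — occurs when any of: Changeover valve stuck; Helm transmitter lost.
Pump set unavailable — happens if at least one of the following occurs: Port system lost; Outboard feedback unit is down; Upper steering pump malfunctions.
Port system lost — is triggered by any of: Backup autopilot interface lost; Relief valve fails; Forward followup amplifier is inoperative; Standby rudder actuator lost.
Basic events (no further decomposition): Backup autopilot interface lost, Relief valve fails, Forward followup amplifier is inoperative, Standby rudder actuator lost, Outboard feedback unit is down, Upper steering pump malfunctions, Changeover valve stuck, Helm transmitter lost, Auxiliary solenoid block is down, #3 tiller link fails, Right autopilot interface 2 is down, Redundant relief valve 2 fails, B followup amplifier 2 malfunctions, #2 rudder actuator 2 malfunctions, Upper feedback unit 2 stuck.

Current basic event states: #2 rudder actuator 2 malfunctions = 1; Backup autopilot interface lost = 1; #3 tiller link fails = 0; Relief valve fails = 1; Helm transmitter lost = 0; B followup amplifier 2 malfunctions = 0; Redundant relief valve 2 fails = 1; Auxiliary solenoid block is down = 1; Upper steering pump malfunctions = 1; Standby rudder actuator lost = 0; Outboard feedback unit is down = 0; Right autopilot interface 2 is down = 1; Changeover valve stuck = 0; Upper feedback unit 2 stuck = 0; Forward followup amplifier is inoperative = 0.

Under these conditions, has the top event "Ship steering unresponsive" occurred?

No

Port system lost [OR]: Backup autopilot interface lost=occurs, Relief valve fails=occurs, Forward followup amplifier is inoperative=not, Standby rudder actuator lost=not → at least one input occurs → occurs.
Pump set unavailable [OR]: Port system lost=occurs, Outboard feedback unit is down=not, Upper steering pump malfunctions=occurs → at least one input occurs → occurs.
Rudder loop inoperative [OR]: Changeover valve stuck=not, Helm transmitter lost=not → no input occurs → does not occur.
NFU path inoperative [AND]: Rudder loop inoperative=not, Auxiliary solenoid block is down=occurs → not all inputs occur → does not occur.
Starboard system down [OR]: NFU path inoperative=not, #3 tiller link fails=not → no input occurs → does not occur.
Followup chain unavailable [AND]: Redundant relief valve 2 fails=occurs, B followup amplifier 2 malfunctions=not, #2 rudder actuator 2 malfunctions=occurs, Upper feedback unit 2 stuck=not → not all inputs occur → does not occur.
Port system 2 down [OR]: Right autopilot interface 2 is down=occurs, Followup chain unavailable=not → at least one input occurs → occurs.
Ship steering unresponsive [AND]: Pump set unavailable=occurs, Starboard system down=not, Port system 2 down=occurs → not all inputs occur → does not occur.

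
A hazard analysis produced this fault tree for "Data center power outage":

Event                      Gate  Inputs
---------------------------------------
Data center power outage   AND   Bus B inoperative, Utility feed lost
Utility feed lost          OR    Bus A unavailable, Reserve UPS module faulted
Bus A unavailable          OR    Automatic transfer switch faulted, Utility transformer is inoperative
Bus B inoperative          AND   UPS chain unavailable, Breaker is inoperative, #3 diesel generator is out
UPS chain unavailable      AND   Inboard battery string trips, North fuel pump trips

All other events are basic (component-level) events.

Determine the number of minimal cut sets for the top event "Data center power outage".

3

UPS chain unavailable [AND]: one cut set from each child combined → 1 × 1 = 1 cut set(s).
Bus B inoperative [AND]: one cut set from each child combined → 1 × 1 × 1 = 1 cut set(s).
Bus A unavailable [OR]: union of children's cut sets → 2 cut set(s).
Utility feed lost [OR]: union of children's cut sets → 3 cut set(s).
Data center power outage [AND]: one cut set from each child combined → 1 × 3 = 3 cut set(s).
Minimal cut sets: {#3 diesel generator is out, Automatic transfer switch faulted, Breaker is inoperative, Inboard battery string trips, North fuel pump trips}; {#3 diesel generator is out, Breaker is inoperative, Inboard battery string trips, North fuel pump trips, Utility transformer is inoperative}; {#3 diesel generator is out, Breaker is inoperative, Inboard battery string trips, North fuel pump trips, Reserve UPS module faulted}.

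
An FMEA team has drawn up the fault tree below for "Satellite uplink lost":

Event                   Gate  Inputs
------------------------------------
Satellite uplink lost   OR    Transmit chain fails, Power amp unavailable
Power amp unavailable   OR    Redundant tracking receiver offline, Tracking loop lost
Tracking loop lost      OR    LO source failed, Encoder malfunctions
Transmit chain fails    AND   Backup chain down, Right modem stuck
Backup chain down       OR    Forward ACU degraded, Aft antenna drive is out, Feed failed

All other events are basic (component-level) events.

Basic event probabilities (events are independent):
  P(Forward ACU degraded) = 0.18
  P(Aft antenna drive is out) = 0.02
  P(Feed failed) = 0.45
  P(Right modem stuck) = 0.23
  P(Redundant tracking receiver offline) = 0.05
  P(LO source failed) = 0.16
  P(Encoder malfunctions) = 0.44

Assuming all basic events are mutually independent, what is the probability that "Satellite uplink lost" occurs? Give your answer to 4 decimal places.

P(Backup chain down) [OR] = 1 − (1−0.18) × (1−0.02) × (1−0.45) = 0.558020
P(Transmit chain fails) [AND] = 0.558020 × 0.23 = 0.128345
P(Tracking loop lost) [OR] = 1 − (1−0.16) × (1−0.44) = 0.529600
P(Power amp unavailable) [OR] = 1 − (1−0.05) × (1−0.529600) = 0.553120
P(Satellite uplink lost) [OR] = 1 − (1−0.128345) × (1−0.553120) = 0.610475
Rounded to 4 decimal places: P(Satellite uplink lost) ≈ 0.6105.

0.6105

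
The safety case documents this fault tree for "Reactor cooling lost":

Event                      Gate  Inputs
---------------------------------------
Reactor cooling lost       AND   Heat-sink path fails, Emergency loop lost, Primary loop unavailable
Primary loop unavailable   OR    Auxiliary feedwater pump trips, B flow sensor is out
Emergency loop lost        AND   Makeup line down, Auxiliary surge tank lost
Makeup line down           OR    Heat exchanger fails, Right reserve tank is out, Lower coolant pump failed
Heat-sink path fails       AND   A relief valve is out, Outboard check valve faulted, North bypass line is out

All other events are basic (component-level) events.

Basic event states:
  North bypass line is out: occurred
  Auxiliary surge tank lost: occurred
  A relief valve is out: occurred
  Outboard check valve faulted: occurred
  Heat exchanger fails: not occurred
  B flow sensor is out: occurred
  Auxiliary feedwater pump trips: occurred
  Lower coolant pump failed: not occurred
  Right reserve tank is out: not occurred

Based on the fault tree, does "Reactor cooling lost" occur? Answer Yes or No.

Heat-sink path fails [AND]: A relief valve is out=occurs, Outboard check valve faulted=occurs, North bypass line is out=occurs → all inputs occur → occurs.
Makeup line down [OR]: Heat exchanger fails=not, Right reserve tank is out=not, Lower coolant pump failed=not → no input occurs → does not occur.
Emergency loop lost [AND]: Makeup line down=not, Auxiliary surge tank lost=occurs → not all inputs occur → does not occur.
Primary loop unavailable [OR]: Auxiliary feedwater pump trips=occurs, B flow sensor is out=occurs → at least one input occurs → occurs.
Reactor cooling lost [AND]: Heat-sink path fails=occurs, Emergency loop lost=not, Primary loop unavailable=occurs → not all inputs occur → does not occur.

No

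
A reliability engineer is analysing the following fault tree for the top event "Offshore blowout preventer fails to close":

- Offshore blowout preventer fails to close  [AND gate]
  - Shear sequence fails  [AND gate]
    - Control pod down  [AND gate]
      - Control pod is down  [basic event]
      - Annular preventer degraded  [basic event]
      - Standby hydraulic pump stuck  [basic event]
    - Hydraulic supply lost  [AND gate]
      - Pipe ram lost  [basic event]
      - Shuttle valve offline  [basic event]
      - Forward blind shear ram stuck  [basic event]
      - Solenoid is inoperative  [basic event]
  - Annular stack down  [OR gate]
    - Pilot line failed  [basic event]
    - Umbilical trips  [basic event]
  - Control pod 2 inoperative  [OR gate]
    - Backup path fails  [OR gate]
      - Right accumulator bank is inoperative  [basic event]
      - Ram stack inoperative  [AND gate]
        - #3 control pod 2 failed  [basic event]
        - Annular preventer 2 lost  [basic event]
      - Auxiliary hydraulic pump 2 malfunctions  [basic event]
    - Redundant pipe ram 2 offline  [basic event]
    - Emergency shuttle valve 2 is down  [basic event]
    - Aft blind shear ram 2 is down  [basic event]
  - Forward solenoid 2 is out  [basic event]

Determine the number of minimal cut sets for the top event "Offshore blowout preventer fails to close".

Control pod down [AND]: one cut set from each child combined → 1 × 1 × 1 = 1 cut set(s).
Hydraulic supply lost [AND]: one cut set from each child combined → 1 × 1 × 1 × 1 = 1 cut set(s).
Shear sequence fails [AND]: one cut set from each child combined → 1 × 1 = 1 cut set(s).
Annular stack down [OR]: union of children's cut sets → 2 cut set(s).
Ram stack inoperative [AND]: one cut set from each child combined → 1 × 1 = 1 cut set(s).
Backup path fails [OR]: union of children's cut sets → 3 cut set(s).
Control pod 2 inoperative [OR]: union of children's cut sets → 6 cut set(s).
Offshore blowout preventer fails to close [AND]: one cut set from each child combined → 1 × 2 × 6 × 1 = 12 cut set(s).

12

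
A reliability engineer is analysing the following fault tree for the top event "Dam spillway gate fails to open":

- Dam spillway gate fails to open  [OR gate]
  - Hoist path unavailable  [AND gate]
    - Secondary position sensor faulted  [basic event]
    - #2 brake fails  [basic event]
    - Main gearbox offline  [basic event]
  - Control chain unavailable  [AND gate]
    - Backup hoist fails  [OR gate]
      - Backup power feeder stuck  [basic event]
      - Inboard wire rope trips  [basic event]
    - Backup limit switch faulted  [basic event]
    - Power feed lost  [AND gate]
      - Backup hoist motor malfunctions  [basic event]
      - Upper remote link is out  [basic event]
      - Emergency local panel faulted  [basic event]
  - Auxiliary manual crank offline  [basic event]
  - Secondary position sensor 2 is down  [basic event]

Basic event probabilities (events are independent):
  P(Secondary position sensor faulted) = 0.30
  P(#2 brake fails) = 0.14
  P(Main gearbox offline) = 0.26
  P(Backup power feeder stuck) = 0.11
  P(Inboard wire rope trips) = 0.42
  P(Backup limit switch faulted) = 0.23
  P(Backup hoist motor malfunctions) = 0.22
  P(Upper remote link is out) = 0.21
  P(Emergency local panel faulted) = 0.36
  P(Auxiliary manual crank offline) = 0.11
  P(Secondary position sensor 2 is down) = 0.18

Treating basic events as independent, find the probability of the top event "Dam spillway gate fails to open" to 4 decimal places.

P(Hoist path unavailable) [AND] = 0.30 × 0.14 × 0.26 = 0.010920
P(Backup hoist fails) [OR] = 1 − (1−0.11) × (1−0.42) = 0.483800
P(Power feed lost) [AND] = 0.22 × 0.21 × 0.36 = 0.016632
P(Control chain unavailable) [AND] = 0.483800 × 0.23 × 0.016632 = 0.001851
P(Dam spillway gate fails to open) [OR] = 1 − (1−0.010920) × (1−0.001851) × (1−0.11) × (1−0.18) = 0.279506
Rounded to 4 decimal places: P(Dam spillway gate fails to open) ≈ 0.2795.

0.2795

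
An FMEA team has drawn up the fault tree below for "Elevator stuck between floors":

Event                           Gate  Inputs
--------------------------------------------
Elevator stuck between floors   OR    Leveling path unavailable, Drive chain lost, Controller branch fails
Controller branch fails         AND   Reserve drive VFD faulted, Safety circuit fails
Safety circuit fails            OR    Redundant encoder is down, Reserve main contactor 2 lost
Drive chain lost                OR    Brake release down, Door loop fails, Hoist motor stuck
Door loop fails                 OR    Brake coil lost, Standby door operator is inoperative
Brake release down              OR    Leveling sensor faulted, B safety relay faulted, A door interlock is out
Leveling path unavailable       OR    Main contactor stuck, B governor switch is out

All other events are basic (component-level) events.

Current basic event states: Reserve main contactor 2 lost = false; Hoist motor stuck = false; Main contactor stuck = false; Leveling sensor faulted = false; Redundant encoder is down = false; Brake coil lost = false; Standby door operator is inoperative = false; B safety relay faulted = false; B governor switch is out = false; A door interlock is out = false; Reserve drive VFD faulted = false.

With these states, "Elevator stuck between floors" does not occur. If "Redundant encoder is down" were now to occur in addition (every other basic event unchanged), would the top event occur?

No

Counterfactual: set "Redundant encoder is down" to occurred.
Leveling path unavailable [OR]: Main contactor stuck=not, B governor switch is out=not → no input occurs → does not occur.
Brake release down [OR]: Leveling sensor faulted=not, B safety relay faulted=not, A door interlock is out=not → no input occurs → does not occur.
Door loop fails [OR]: Brake coil lost=not, Standby door operator is inoperative=not → no input occurs → does not occur.
Drive chain lost [OR]: Brake release down=not, Door loop fails=not, Hoist motor stuck=not → no input occurs → does not occur.
Safety circuit fails [OR]: Redundant encoder is down=occurs, Reserve main contactor 2 lost=not → at least one input occurs → occurs.
Controller branch fails [AND]: Reserve drive VFD faulted=not, Safety circuit fails=occurs → not all inputs occur → does not occur.
Elevator stuck between floors [OR]: Leveling path unavailable=not, Drive chain lost=not, Controller branch fails=not → no input occurs → does not occur.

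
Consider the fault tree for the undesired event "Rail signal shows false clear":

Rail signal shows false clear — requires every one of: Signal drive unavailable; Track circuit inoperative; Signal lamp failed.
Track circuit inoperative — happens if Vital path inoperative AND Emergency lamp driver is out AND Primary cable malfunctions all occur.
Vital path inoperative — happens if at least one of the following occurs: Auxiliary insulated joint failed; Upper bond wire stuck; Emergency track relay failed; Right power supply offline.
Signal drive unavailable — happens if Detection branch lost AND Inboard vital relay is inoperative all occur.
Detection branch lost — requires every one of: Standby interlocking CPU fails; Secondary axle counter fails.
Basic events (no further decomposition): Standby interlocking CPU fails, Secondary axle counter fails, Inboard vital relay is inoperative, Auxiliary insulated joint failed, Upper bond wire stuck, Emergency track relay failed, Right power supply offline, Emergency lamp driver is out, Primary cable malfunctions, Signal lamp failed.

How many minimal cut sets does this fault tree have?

Detection branch lost [AND]: one cut set from each child combined → 1 × 1 = 1 cut set(s).
Signal drive unavailable [AND]: one cut set from each child combined → 1 × 1 = 1 cut set(s).
Vital path inoperative [OR]: union of children's cut sets → 4 cut set(s).
Track circuit inoperative [AND]: one cut set from each child combined → 4 × 1 × 1 = 4 cut set(s).
Rail signal shows false clear [AND]: one cut set from each child combined → 1 × 4 × 1 = 4 cut set(s).
Minimal cut sets: {Auxiliary insulated joint failed, Emergency lamp driver is out, Inboard vital relay is inoperative, Primary cable malfunctions, Secondary axle counter fails, Signal lamp failed, Standby interlocking CPU fails}; {Emergency lamp driver is out, Inboard vital relay is inoperative, Primary cable malfunctions, Secondary axle counter fails, Signal lamp failed, Standby interlocking CPU fails, Upper bond wire stuck}; {Emergency lamp driver is out, Emergency track relay failed, Inboard vital relay is inoperative, Primary cable malfunctions, Secondary axle counter fails, Signal lamp failed, Standby interlocking CPU fails}; {Emergency lamp driver is out, Inboard vital relay is inoperative, Primary cable malfunctions, Right power supply offline, Secondary axle counter fails, Signal lamp failed, Standby interlocking CPU fails}.

4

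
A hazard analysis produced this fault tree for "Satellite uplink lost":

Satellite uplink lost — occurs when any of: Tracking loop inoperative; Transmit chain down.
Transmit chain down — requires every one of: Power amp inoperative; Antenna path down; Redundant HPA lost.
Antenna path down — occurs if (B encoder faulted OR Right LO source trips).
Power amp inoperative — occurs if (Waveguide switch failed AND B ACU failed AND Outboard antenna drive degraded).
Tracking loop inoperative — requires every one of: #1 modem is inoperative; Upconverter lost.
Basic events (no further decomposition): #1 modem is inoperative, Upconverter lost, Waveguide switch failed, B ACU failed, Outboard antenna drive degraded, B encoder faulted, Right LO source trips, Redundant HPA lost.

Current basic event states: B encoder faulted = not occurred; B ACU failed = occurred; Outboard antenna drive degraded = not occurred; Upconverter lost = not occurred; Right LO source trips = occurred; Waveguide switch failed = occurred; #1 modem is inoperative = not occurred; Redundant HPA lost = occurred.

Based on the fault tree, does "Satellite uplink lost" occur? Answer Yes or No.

No

Tracking loop inoperative [AND]: #1 modem is inoperative=not, Upconverter lost=not → not all inputs occur → does not occur.
Power amp inoperative [AND]: Waveguide switch failed=occurs, B ACU failed=occurs, Outboard antenna drive degraded=not → not all inputs occur → does not occur.
Antenna path down [OR]: B encoder faulted=not, Right LO source trips=occurs → at least one input occurs → occurs.
Transmit chain down [AND]: Power amp inoperative=not, Antenna path down=occurs, Redundant HPA lost=occurs → not all inputs occur → does not occur.
Satellite uplink lost [OR]: Tracking loop inoperative=not, Transmit chain down=not → no input occurs → does not occur.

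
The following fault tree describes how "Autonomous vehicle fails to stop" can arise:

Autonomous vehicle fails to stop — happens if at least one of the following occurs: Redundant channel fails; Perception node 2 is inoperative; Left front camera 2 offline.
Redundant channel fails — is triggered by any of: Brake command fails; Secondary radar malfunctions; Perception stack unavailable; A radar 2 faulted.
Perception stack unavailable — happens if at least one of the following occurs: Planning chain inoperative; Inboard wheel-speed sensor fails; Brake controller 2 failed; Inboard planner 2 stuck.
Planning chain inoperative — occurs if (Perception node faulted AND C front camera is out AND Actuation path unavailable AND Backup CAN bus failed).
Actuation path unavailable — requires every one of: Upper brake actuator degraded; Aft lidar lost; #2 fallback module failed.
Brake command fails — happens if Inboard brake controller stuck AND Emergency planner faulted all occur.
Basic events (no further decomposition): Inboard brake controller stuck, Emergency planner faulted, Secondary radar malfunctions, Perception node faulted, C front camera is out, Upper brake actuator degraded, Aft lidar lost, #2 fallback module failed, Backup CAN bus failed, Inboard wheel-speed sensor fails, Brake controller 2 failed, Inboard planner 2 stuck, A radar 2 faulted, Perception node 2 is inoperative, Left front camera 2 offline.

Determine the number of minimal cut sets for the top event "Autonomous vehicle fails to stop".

9

Brake command fails [AND]: one cut set from each child combined → 1 × 1 = 1 cut set(s).
Actuation path unavailable [AND]: one cut set from each child combined → 1 × 1 × 1 = 1 cut set(s).
Planning chain inoperative [AND]: one cut set from each child combined → 1 × 1 × 1 × 1 = 1 cut set(s).
Perception stack unavailable [OR]: union of children's cut sets → 4 cut set(s).
Redundant channel fails [OR]: union of children's cut sets → 7 cut set(s).
Autonomous vehicle fails to stop [OR]: union of children's cut sets → 9 cut set(s).
Minimal cut sets: {Emergency planner faulted, Inboard brake controller stuck}; {Secondary radar malfunctions}; {#2 fallback module failed, Aft lidar lost, Backup CAN bus failed, C front camera is out, Perception node faulted, Upper brake actuator degraded}; {Inboard wheel-speed sensor fails}; {Brake controller 2 failed}; {Inboard planner 2 stuck}; {A radar 2 faulted}; {Perception node 2 is inoperative}; {Left front camera 2 offline}.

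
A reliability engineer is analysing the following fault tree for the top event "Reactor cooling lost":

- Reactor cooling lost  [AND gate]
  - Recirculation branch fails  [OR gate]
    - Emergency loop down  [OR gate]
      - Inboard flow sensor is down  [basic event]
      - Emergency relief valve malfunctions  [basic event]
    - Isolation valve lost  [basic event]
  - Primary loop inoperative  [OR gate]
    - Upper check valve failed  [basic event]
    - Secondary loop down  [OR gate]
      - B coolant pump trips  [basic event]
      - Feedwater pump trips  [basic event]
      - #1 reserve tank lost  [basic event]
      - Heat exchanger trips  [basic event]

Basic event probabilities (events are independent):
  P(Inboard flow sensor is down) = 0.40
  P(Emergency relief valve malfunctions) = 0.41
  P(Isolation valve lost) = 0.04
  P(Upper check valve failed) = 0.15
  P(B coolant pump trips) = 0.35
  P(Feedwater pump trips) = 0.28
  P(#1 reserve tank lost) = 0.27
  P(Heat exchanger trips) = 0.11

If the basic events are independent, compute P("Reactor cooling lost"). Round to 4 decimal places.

0.4895

P(Emergency loop down) [OR] = 1 − (1−0.40) × (1−0.41) = 0.646000
P(Recirculation branch fails) [OR] = 1 − (1−0.646000) × (1−0.04) = 0.660160
P(Secondary loop down) [OR] = 1 − (1−0.35) × (1−0.28) × (1−0.27) × (1−0.11) = 0.695940
P(Primary loop inoperative) [OR] = 1 − (1−0.15) × (1−0.695940) = 0.741549
P(Reactor cooling lost) [AND] = 0.660160 × 0.741549 = 0.489541
Rounded to 4 decimal places: P(Reactor cooling lost) ≈ 0.4895.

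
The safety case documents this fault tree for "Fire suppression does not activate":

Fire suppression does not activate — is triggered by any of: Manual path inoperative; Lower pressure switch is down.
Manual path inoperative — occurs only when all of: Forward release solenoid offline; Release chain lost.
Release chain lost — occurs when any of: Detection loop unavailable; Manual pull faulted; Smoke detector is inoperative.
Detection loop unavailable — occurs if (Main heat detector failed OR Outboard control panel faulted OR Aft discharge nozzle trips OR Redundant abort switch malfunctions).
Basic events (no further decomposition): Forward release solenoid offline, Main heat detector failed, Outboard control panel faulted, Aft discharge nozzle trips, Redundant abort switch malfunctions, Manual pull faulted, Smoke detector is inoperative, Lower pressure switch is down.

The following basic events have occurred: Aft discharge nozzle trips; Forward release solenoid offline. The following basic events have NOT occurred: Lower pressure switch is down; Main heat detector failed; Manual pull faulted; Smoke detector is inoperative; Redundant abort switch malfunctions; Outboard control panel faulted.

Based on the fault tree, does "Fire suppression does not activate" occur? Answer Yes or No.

Detection loop unavailable [OR]: Main heat detector failed=not, Outboard control panel faulted=not, Aft discharge nozzle trips=occurs, Redundant abort switch malfunctions=not → at least one input occurs → occurs.
Release chain lost [OR]: Detection loop unavailable=occurs, Manual pull faulted=not, Smoke detector is inoperative=not → at least one input occurs → occurs.
Manual path inoperative [AND]: Forward release solenoid offline=occurs, Release chain lost=occurs → all inputs occur → occurs.
Fire suppression does not activate [OR]: Manual path inoperative=occurs, Lower pressure switch is down=not → at least one input occurs → occurs.

Yes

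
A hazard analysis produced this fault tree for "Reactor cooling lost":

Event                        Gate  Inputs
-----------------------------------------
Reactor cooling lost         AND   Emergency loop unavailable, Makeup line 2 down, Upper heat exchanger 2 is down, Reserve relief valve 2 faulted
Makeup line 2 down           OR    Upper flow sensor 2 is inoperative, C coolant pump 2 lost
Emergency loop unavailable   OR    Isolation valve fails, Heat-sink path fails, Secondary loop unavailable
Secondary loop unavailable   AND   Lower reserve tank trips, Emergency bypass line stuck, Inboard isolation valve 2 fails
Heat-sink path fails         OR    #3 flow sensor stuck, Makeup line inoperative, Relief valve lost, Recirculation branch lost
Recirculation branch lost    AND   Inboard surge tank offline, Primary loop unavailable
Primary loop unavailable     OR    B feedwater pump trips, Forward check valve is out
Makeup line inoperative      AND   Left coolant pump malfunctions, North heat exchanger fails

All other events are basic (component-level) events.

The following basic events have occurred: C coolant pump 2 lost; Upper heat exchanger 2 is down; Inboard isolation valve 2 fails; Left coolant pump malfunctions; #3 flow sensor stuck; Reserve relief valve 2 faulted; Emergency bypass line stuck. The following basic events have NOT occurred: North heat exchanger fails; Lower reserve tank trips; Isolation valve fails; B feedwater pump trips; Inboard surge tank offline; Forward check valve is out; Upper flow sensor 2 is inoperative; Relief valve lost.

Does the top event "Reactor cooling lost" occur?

Makeup line inoperative [AND]: Left coolant pump malfunctions=occurs, North heat exchanger fails=not → not all inputs occur → does not occur.
Primary loop unavailable [OR]: B feedwater pump trips=not, Forward check valve is out=not → no input occurs → does not occur.
Recirculation branch lost [AND]: Inboard surge tank offline=not, Primary loop unavailable=not → not all inputs occur → does not occur.
Heat-sink path fails [OR]: #3 flow sensor stuck=occurs, Makeup line inoperative=not, Relief valve lost=not, Recirculation branch lost=not → at least one input occurs → occurs.
Secondary loop unavailable [AND]: Lower reserve tank trips=not, Emergency bypass line stuck=occurs, Inboard isolation valve 2 fails=occurs → not all inputs occur → does not occur.
Emergency loop unavailable [OR]: Isolation valve fails=not, Heat-sink path fails=occurs, Secondary loop unavailable=not → at least one input occurs → occurs.
Makeup line 2 down [OR]: Upper flow sensor 2 is inoperative=not, C coolant pump 2 lost=occurs → at least one input occurs → occurs.
Reactor cooling lost [AND]: Emergency loop unavailable=occurs, Makeup line 2 down=occurs, Upper heat exchanger 2 is down=occurs, Reserve relief valve 2 faulted=occurs → all inputs occur → occurs.

Yes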